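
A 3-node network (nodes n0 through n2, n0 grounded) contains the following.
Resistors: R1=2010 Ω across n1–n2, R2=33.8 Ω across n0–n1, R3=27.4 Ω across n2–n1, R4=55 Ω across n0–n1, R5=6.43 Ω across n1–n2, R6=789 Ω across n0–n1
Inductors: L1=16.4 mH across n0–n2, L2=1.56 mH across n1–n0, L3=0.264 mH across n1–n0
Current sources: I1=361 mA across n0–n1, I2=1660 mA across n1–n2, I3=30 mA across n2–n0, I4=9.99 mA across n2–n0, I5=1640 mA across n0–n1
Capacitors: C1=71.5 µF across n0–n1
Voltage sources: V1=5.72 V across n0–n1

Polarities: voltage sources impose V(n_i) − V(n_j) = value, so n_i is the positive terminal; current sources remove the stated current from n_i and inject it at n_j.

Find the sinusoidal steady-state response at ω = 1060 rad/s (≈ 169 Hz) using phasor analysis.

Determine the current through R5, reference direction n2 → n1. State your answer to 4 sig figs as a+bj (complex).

Apply KCL at each of the 2 non-ground nodes and solve the resulting linear system.
Node n1: branches {R1, R2, R3, R4, I1, I2, R5, L2, R6, L3, I5, C1, V1} → V_1 = -5.720+0.000j
Node n2: branches {R1, R3, L1, I2, R5, I3, I4} → V_2 = 2.474+0.7393j
Source currents: i(V1)=-2.199+23.32j

1.274+0.1150j A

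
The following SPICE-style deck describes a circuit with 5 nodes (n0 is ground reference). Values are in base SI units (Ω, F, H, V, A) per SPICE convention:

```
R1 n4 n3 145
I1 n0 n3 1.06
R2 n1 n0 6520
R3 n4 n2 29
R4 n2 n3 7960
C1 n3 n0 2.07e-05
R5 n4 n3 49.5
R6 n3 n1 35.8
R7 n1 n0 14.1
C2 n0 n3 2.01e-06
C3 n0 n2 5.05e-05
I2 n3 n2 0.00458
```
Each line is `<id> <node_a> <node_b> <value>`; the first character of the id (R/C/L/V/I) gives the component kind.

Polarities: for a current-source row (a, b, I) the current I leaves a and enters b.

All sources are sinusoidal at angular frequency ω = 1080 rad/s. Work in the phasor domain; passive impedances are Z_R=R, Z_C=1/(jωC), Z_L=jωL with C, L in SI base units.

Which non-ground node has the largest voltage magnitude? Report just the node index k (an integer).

3

MNA unknowns: 4 node voltages V₁..V_4
R1: Y=0.006897+0.000j on G[4,3]
I1: z[0]−=1.06, z[3]+=1.06
R2: Y=0.0001534+0.000j on G[1,0]
R3: Y=0.03448+0.000j on G[4,2]
R4: Y=0.0001256+0.000j on G[2,3]
C1: Y=0.000+0.02236j on G[3,0]
R5: Y=0.02020+0.000j on G[4,3]
R6: Y=0.02793+0.000j on G[3,1]
R7: Y=0.07092+0.000j on G[1,0]
C2: Y=0.000+0.002171j on G[0,3]
C3: Y=0.000+0.05454j on G[0,2]
I2: z[3]−=0.00458, z[2]+=0.00458
solve → V1=5.133-4.284j, V2=-2.600-5.917j, V3=18.19-15.18j, V4=6.551-9.995j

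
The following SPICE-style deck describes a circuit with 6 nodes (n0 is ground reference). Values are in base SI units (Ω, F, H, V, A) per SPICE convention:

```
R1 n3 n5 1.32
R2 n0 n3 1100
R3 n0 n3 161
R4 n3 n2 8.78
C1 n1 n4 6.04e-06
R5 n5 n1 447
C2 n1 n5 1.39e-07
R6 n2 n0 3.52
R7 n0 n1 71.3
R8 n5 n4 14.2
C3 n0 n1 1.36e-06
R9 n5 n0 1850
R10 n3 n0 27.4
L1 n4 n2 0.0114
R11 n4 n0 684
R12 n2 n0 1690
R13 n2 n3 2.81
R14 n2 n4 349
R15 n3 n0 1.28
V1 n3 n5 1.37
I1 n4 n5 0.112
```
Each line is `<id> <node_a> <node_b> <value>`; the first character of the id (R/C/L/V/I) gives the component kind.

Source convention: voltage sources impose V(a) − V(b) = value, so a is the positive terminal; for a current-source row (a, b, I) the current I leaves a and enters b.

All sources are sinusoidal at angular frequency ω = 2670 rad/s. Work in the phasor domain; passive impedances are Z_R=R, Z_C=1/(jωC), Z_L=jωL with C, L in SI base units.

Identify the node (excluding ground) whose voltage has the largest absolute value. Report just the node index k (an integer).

MNA unknowns: 5 node voltages V₁..V_5 plus 1 source current (V1)
R1: Y=0.7576+0.000j on G[3,5]
R2: Y=0.0009091+0.000j on G[0,3]
R3: Y=0.006211+0.000j on G[0,3]
R4: Y=0.1139+0.000j on G[3,2]
C1: Y=0.000+0.01613j on G[1,4]
R5: Y=0.002237+0.000j on G[5,1]
C2: Y=0.000+0.0003711j on G[1,5]
R6: Y=0.2841+0.000j on G[2,0]
R7: Y=0.01403+0.000j on G[0,1]
R8: Y=0.07042+0.000j on G[5,4]
C3: Y=0.000+0.003631j on G[0,1]
R9: Y=0.0005405+0.000j on G[5,0]
R10: Y=0.03650+0.000j on G[3,0]
L1: Y=0.000-0.03285j on G[4,2]
R11: Y=0.001462+0.000j on G[4,0]
R12: Y=0.0005917+0.000j on G[2,0]
R13: Y=0.3559+0.000j on G[2,3]
R14: Y=0.002865+0.000j on G[2,4]
R15: Y=0.7812+0.000j on G[3,0]
V1: row V3−V5=1.37, i_V1 at 3,5
I1: z[4]−=0.112, z[5]+=0.112
solve → V1=-0.9324-1.172j, V2=-0.02785+0.09240j, V3=0.02529-0.006593j, V4=-2.314-0.7094j, V5=-1.345-0.006593j
aux → i_V1=-1.084+0.05194j

4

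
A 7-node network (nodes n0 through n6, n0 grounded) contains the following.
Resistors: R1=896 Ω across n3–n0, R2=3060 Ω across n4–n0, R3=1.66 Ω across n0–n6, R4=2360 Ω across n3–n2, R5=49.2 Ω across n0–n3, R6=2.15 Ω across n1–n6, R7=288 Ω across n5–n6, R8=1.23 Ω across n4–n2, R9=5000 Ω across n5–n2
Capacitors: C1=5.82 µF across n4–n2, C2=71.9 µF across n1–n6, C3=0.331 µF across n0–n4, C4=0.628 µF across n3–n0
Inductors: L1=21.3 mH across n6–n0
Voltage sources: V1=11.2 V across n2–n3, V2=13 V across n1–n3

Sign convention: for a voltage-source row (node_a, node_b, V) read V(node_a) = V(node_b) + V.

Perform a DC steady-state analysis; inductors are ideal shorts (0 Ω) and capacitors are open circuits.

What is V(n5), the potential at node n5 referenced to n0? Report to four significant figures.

Element admittances at DC:
  Y(R1) = 0.001116 S between n3,n0
  Y(C1) = 0.000 S between n4,n2
  Y(R2) = 0.0003268 S between n4,n0
  Y(R3) = 0.6024 S between n0,n6
  Y(R4) = 0.0004237 S between n3,n2
  Y(R5) = 0.02033 S between n0,n3
  Y(C2) = 0.000 S between n1,n6
  Y(C3) = 0.000 S between n0,n4
  L1: short n6↔n0 (DC inductor)
  Y(R6) = 0.4651 S between n1,n6
  Y(R7) = 0.003472 S between n5,n6
  Y(R8) = 0.8130 S between n4,n2
  Y(R9) = 0.0002000 S between n5,n2
  Y(C4) = 0.000 S between n3,n0
  V1: constraint V(n2)−V(n3) = 11.2
  V2: constraint V(n1)−V(n3) = 13
Assemble and solve the 9×9 MNA system:
  V(n1)=0.5742  V(n2)=-1.226  V(n3)=-12.43  V(n4)=-1.225  V(n5)=-0.06676  V(n6)=0.000
  i(L1)=0.2668  i(V1)=-0.004114  i(V2)=-0.2671

-0.06676 V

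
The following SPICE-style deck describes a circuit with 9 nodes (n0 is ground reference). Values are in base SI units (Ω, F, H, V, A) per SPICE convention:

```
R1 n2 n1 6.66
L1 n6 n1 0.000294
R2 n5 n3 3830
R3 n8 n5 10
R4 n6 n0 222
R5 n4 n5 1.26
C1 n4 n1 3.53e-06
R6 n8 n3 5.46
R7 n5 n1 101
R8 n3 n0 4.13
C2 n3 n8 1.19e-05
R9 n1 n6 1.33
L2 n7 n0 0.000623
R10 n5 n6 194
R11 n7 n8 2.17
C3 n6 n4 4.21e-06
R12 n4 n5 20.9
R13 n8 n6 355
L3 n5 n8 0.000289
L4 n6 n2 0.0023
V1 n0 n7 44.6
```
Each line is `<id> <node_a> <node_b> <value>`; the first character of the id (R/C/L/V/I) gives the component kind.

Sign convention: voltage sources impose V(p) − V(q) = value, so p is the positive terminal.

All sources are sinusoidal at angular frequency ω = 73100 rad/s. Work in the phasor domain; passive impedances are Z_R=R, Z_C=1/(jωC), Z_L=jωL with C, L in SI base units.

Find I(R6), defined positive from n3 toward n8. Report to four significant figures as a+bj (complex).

Apply KCL at each of the 8 non-ground nodes and solve the resulting linear system.
Node n1: branches {R1, L1, C1, R7, R9} → V_1 = -28.83+2.552j
Node n2: branches {R1, L4} → V_2 = -28.83+2.549j
Node n3: branches {R2, R6, R8, C2} → V_3 = -27.25-4.607j
Node n4: branches {R5, C1, C3, R12} → V_4 = -28.77+2.762j
Node n5: branches {R2, R3, R5, R7, R10, R12, L3} → V_5 = -28.92+2.772j
Node n6: branches {L1, R4, R9, R10, C3, R13, L4} → V_6 = -28.75+2.535j
Node n7: branches {L2, R11, V1} → V_7 = -44.60+0.000j
Node n8: branches {R3, R6, C2, R11, R13, L3} → V_8 = -30.00+2.396j
Source currents: i(V1)=-6.726-0.1246j

0.5053-1.282j A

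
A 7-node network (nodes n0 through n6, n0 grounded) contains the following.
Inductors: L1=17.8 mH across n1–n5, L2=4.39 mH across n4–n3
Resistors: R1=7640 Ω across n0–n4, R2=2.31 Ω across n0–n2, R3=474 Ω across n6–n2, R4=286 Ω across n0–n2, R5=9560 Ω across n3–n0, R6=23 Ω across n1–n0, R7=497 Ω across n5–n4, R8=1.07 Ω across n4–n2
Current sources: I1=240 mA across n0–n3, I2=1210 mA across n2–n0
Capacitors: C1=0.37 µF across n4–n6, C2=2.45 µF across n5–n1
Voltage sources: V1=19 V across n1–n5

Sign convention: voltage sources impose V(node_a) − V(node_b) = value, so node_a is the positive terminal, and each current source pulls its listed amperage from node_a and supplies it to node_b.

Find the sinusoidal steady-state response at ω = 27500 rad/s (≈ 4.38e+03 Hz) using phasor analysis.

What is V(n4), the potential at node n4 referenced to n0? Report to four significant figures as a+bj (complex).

-2.074-0.01021j V

MNA unknowns: 6 node voltages V₁..V_6 plus 1 source current (V1)
L1: Y=0.000-0.002043j on G[1,5]
R1: Y=0.0001309+0.000j on G[0,4]
I1: z[0]−=0.24, z[3]+=0.24
R2: Y=0.4329+0.000j on G[0,2]
R3: Y=0.002110+0.000j on G[6,2]
R4: Y=0.003497+0.000j on G[0,2]
C1: Y=0.000+0.01018j on G[4,6]
R5: Y=0.0001046+0.000j on G[3,0]
R6: Y=0.04348+0.000j on G[1,0]
L2: Y=0.000-0.008283j on G[4,3]
C2: Y=0.000+0.06737j on G[5,1]
I2: z[2]−=1.21, z[0]+=1.21
R7: Y=0.002012+0.000j on G[5,4]
R8: Y=0.9346+0.000j on G[4,2]
V1: row V1−V5=19, i_V1 at 1,5
solve → V1=0.7486-0.0004518j, V2=-2.296-0.006900j, V3=-1.708+28.99j, V4=-2.074-0.01021j, V5=-18.25-0.0004518j, V6=-2.083+0.03405j
aux → i_V1=-0.03255-1.241j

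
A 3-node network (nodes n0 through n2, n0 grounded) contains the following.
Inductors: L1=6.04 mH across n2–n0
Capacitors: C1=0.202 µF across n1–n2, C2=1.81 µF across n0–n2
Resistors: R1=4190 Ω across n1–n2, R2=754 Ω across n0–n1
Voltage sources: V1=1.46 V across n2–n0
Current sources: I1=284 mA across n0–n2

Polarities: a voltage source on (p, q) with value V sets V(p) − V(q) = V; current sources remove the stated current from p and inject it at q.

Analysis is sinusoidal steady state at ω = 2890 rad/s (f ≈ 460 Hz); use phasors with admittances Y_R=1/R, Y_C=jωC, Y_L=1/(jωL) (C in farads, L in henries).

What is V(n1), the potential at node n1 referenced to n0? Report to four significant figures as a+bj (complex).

MNA unknowns: 2 node voltages V₁..V_2 plus 1 source current (V1)
L1: Y=0.000-0.05729j on G[2,0]
C1: Y=0.000+0.0005838j on G[1,2]
C2: Y=0.000+0.005231j on G[0,2]
R1: Y=0.0002387+0.000j on G[1,2]
R2: Y=0.001326+0.000j on G[0,1]
V1: row V2−V0=1.46, i_V1 at 2,0
I1: z[0]−=0.284, z[2]+=0.284
solve → V1=0.3738+0.4052j, V2=1.460+0.000j
aux → i_V1=0.2835+0.07547j

0.3738+0.4052j V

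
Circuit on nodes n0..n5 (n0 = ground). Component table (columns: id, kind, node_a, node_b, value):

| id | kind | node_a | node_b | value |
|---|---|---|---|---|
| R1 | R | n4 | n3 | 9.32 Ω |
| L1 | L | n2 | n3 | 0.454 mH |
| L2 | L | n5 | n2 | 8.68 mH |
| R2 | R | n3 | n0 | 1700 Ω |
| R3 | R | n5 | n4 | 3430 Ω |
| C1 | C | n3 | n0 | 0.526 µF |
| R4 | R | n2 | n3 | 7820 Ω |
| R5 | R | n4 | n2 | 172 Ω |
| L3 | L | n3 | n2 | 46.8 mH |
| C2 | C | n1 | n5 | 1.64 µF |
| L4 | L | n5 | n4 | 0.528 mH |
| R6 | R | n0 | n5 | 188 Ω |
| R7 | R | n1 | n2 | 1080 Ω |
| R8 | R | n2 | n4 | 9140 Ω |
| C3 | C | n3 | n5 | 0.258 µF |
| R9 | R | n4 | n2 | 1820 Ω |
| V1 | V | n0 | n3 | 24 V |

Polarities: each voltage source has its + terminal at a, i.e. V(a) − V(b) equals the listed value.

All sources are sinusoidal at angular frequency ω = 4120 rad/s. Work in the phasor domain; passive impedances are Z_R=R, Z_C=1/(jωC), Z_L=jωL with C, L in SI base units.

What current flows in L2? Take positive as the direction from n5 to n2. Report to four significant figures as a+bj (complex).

0.01110-0.02492j A

MNA unknowns: 5 node voltages V₁..V_5 plus 1 source current (V1)
R1: Y=0.1073+0.000j on G[4,3]
L1: Y=0.000-0.5346j on G[2,3]
L2: Y=0.000-0.02796j on G[5,2]
R2: Y=0.0005882+0.000j on G[3,0]
R3: Y=0.0002915+0.000j on G[5,4]
C1: Y=0.000+0.002167j on G[3,0]
R4: Y=0.0001279+0.000j on G[2,3]
R5: Y=0.005814+0.000j on G[4,2]
L3: Y=0.000-0.005186j on G[3,2]
C2: Y=0.000+0.006757j on G[1,5]
L4: Y=0.000-0.4597j on G[5,4]
R6: Y=0.005319+0.000j on G[0,5]
R7: Y=0.0009259+0.000j on G[1,2]
R8: Y=0.0001094+0.000j on G[2,4]
C3: Y=0.000+0.001063j on G[3,5]
R9: Y=0.0005495+0.000j on G[4,2]
V1: row V0−V3=24, i_V1 at 0,3
solve → V1=-23.14+0.5427j, V2=-23.96+0.03320j, V3=-24.00+0.000j, V4=-23.02+0.1880j, V5=-23.07+0.4301j
aux → i_V1=-0.1368-0.04972j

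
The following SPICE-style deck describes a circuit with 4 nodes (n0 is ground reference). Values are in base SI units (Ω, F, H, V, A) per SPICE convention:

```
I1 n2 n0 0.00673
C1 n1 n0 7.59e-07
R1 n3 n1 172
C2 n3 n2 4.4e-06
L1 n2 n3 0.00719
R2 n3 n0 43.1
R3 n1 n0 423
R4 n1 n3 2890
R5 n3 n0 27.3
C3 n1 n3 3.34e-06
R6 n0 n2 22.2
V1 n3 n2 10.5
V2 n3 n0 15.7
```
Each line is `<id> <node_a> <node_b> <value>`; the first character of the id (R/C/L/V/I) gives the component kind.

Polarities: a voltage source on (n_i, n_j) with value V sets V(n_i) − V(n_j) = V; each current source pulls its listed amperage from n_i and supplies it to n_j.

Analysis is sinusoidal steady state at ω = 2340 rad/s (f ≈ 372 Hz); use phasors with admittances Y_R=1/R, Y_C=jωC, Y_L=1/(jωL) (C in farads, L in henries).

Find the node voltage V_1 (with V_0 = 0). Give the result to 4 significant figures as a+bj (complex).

12.15+0.7186j V

Apply KCL at each of the 3 non-ground nodes and solve the resulting linear system.
Node n1: branches {C1, R1, R3, R4, C3} → V_1 = 12.15+0.7186j
Node n2: branches {I1, C2, L1, R6, V1} → V_2 = 5.200+0.000j
Node n3: branches {R1, C2, L1, R2, R4, R5, C3, V1, V2} → V_3 = 15.70+0.000j
Source currents: i(V1)=0.2410+0.5160j, i(V2)=-1.208-0.02329j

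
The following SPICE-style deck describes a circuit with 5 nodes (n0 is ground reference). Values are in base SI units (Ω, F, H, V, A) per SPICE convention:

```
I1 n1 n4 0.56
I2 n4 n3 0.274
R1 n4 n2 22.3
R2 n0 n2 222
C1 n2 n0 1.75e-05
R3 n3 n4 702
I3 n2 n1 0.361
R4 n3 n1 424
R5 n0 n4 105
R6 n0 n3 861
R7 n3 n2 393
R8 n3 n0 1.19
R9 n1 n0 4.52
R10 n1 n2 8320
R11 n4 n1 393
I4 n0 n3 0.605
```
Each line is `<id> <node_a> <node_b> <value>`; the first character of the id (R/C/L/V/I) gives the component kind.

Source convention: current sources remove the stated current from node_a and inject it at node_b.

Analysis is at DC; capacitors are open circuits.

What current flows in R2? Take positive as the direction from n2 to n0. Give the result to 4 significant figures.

Apply KCL at each of the 4 non-ground nodes and solve the resulting linear system.
Node n1: branches {I1, I3, R4, R9, R10, R11} → V_1 = -0.8869
Node n2: branches {R1, R2, C1, I3, R7, R10} → V_2 = -7.943
Node n3: branches {I2, R3, R4, R6, R7, R8, I4} → V_3 = 1.008
Node n4: branches {I1, I2, R1, R3, R5, R11} → V_4 = -1.217

-0.03578 A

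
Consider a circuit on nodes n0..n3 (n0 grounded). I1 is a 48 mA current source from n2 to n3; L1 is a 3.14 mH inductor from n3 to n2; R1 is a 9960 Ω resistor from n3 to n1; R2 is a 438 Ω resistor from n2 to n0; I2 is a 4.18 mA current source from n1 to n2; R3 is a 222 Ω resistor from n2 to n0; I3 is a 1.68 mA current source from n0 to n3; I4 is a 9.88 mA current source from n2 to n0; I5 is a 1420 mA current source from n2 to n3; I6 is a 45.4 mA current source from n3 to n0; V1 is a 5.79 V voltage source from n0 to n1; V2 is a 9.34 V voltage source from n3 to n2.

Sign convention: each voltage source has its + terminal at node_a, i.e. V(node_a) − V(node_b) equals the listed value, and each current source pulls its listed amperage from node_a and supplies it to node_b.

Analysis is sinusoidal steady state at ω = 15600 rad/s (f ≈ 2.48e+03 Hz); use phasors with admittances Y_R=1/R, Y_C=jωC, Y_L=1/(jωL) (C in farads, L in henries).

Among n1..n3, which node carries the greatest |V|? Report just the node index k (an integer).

2

Apply KCL at each of the 3 non-ground nodes and solve the resulting linear system.
Node n1: branches {R1, I2, V1} → V_1 = -5.790+0.000j
Node n2: branches {I1, L1, R2, I2, R3, I4, I5, V2} → V_2 = -7.395+0.000j
Node n3: branches {I1, L1, R1, I3, I5, I6, V2} → V_3 = 1.945+0.000j
Source currents: i(V1)=0.003403+0.000j, i(V2)=1.424+0.1907j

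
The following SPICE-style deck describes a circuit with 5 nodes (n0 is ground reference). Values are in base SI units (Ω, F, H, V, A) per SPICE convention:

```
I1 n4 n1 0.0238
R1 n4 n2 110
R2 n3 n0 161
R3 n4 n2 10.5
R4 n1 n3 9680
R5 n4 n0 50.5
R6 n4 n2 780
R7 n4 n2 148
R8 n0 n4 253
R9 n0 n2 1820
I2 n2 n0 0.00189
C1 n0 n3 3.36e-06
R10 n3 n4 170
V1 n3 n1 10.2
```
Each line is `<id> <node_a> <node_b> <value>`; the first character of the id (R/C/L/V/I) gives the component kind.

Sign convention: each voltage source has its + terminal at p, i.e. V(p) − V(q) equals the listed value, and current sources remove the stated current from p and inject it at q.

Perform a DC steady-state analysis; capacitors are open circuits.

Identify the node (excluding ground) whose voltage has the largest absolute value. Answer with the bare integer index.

Element admittances at DC:
  I1: injects 0.0238 A into n1 (from n4)
  Y(R1) = 0.009091 S between n4,n2
  Y(R2) = 0.006211 S between n3,n0
  Y(R3) = 0.09524 S between n4,n2
  Y(R4) = 0.0001033 S between n1,n3
  Y(R5) = 0.01980 S between n4,n0
  Y(R6) = 0.001282 S between n4,n2
  Y(R7) = 0.006757 S between n4,n2
  Y(R8) = 0.003953 S between n0,n4
  Y(R9) = 0.0005495 S between n0,n2
  I2: injects 0.00189 A into n0 (from n2)
  Y(C1) = 0.000 S between n0,n3
  Y(R10) = 0.005882 S between n3,n4
  V1: constraint V(n3)−V(n1) = 10.2
Assemble and solve the 5×5 MNA system:
  V(n1)=-8.483  V(n2)=-0.5304  V(n3)=1.717  V(n4)=-0.5162
  i(V1)=-0.02485

1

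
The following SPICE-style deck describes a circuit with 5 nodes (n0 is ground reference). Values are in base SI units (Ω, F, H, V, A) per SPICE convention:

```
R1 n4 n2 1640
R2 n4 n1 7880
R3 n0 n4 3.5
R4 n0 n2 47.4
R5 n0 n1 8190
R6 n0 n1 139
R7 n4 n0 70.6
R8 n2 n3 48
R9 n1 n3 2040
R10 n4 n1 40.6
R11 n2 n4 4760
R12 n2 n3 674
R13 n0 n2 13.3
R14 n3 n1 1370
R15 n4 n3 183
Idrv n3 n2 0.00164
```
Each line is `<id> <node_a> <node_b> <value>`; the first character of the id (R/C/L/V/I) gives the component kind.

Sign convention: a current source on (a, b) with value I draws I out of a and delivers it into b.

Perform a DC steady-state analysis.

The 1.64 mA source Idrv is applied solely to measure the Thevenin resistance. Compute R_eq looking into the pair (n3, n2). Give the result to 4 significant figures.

R_eq = 35.19 Ω

Apply KCL at each of the 4 non-ground nodes and solve the resulting linear system.
Node n1: branches {R2, R5, R6, R9, R10, R14} → V_1 = -0.002795
Node n2: branches {R1, R4, R8, R11, R12, R13, Idrv} → V_2 = 0.003618
Node n3: branches {R8, R9, R12, R14, R15, Idrv} → V_3 = -0.05409
Node n4: branches {R1, R2, R3, R7, R10, R11, R15} → V_4 = -0.001093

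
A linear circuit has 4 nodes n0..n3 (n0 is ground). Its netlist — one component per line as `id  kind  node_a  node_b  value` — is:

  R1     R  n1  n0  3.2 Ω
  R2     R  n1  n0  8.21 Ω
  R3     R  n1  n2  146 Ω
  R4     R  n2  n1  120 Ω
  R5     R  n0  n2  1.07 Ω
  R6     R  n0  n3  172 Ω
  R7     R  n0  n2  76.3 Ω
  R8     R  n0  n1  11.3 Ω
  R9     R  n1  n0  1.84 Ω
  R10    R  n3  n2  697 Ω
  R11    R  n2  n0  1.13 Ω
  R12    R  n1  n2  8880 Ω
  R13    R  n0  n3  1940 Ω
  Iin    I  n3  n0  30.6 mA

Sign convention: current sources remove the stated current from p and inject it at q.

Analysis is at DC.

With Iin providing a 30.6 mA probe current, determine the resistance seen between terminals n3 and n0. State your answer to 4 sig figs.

Element admittances at DC:
  Y(R1) = 0.3125 S between n1,n0
  Y(R2) = 0.1218 S between n1,n0
  Y(R3) = 0.006849 S between n1,n2
  Y(R4) = 0.008333 S between n2,n1
  Y(R5) = 0.9346 S between n0,n2
  Y(R6) = 0.005814 S between n0,n3
  Y(R7) = 0.01311 S between n0,n2
  Y(R8) = 0.08850 S between n0,n1
  Y(R9) = 0.5435 S between n1,n0
  Y(R10) = 0.001435 S between n3,n2
  Y(R11) = 0.8850 S between n2,n0
  Y(R12) = 0.0001126 S between n1,n2
  Y(R13) = 0.0005155 S between n0,n3
  Iin: injects 0.0306 A into n0 (from n3)
Assemble and solve the 3×3 MNA system:
  V(n1)=-4.325e-05  V(n2)=-0.003058  V(n3)=-3.942

R_eq = 128.8 Ω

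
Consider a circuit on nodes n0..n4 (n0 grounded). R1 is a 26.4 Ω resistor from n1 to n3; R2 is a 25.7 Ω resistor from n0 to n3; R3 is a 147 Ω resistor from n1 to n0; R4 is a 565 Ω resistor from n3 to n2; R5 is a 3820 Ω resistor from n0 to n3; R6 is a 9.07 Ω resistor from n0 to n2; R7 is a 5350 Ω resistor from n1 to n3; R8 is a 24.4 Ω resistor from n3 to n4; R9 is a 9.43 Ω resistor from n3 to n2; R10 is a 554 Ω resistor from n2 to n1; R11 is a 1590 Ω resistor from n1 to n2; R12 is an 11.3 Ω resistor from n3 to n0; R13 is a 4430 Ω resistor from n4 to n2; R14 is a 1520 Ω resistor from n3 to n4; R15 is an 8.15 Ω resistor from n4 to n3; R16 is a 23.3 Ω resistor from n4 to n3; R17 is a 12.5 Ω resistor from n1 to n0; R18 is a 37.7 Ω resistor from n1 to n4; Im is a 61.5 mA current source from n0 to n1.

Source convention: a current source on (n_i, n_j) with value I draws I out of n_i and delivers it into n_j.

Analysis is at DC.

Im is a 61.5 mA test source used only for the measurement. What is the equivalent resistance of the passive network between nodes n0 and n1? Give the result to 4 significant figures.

Element admittances at DC:
  Y(R1) = 0.03788 S between n1,n3
  Y(R2) = 0.03891 S between n0,n3
  Y(R3) = 0.006803 S between n1,n0
  Y(R4) = 0.001770 S between n3,n2
  Y(R5) = 0.0002618 S between n0,n3
  Y(R6) = 0.1103 S between n0,n2
  Y(R7) = 0.0001869 S between n1,n3
  Y(R8) = 0.04098 S between n3,n4
  Y(R9) = 0.1060 S between n3,n2
  Y(R10) = 0.001805 S between n2,n1
  Y(R11) = 0.0006289 S between n1,n2
  Y(R12) = 0.08850 S between n3,n0
  Y(R13) = 0.0002257 S between n4,n2
  Y(R14) = 0.0006579 S between n3,n4
  Y(R15) = 0.1227 S between n4,n3
  Y(R16) = 0.04292 S between n4,n3
  Y(R17) = 0.08000 S between n1,n0
  Y(R18) = 0.02653 S between n1,n4
  Im: injects 0.0615 A into n1 (from n0)
Assemble and solve the 4×4 MNA system:
  V(n1)=0.4567  V(n2)=0.06248  V(n3)=0.1173  V(n4)=0.1557

R_eq = 7.425 Ω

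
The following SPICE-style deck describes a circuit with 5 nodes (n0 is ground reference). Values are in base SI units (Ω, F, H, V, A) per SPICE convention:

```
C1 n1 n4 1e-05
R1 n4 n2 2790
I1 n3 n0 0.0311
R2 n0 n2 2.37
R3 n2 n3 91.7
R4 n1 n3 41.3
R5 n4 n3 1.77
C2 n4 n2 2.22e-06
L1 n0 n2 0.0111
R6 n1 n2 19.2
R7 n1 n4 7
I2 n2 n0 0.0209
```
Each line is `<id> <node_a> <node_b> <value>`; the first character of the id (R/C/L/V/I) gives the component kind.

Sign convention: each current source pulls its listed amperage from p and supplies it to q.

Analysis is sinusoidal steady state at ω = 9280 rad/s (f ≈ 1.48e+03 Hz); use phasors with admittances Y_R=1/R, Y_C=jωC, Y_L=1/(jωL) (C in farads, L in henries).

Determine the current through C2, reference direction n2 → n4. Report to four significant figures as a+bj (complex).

0.004604+0.009687j A

Element admittances at ω=9280 rad/s:
  Y(C1) = 0.000+0.09280j S between n1,n4
  Y(R1) = 0.0003584+0.000j S between n4,n2
  I1: injects 0.0311 A into n0 (from n3)
  Y(R2) = 0.4219+0.000j S between n0,n2
  Y(R3) = 0.01091+0.000j S between n2,n3
  Y(R4) = 0.02421+0.000j S between n1,n3
  Y(R5) = 0.5650+0.000j S between n4,n3
  Y(C2) = 0.000+0.02060j S between n4,n2
  Y(L1) = 0.000-0.009708j S between n0,n2
  Y(R6) = 0.05208+0.000j S between n1,n2
  Y(R7) = 0.1429+0.000j S between n1,n4
  I2: injects 0.0209 A into n0 (from n2)
Assemble and solve the 4×4 MNA system:
  V(n1)=-0.5218+0.1364j  V(n2)=-0.1232-0.002834j  V(n3)=-0.6338+0.2132j  V(n4)=-0.5934+0.2206j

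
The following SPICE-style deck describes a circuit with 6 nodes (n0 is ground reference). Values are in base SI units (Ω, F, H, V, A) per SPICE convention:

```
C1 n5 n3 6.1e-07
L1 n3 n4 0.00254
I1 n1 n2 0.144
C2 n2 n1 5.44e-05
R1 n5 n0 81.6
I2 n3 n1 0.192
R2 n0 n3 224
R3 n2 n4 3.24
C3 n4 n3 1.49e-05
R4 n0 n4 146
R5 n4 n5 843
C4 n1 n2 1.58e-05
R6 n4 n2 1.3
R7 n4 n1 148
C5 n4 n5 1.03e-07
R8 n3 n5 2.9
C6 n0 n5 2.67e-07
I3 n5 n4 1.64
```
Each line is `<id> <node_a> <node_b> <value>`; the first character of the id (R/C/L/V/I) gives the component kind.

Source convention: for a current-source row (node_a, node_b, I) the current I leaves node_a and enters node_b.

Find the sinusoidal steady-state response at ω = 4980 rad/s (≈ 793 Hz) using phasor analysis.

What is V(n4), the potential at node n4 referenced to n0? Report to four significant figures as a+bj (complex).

Element admittances at ω=4980 rad/s:
  Y(C1) = 0.000+0.003038j S between n5,n3
  Y(L1) = 0.000-0.07906j S between n3,n4
  I1: injects 0.144 A into n2 (from n1)
  Y(C2) = 0.000+0.2709j S between n2,n1
  Y(R1) = 0.01225+0.000j S between n5,n0
  I2: injects 0.192 A into n1 (from n3)
  Y(R2) = 0.004464+0.000j S between n0,n3
  Y(R3) = 0.3086+0.000j S between n2,n4
  Y(C3) = 0.000+0.07420j S between n4,n3
  Y(R4) = 0.006849+0.000j S between n0,n4
  Y(R5) = 0.001186+0.000j S between n4,n5
  Y(C4) = 0.000+0.07868j S between n1,n2
  Y(R6) = 0.7692+0.000j S between n4,n2
  Y(R7) = 0.006757+0.000j S between n4,n1
  Y(C5) = 0.000+0.0005129j S between n4,n5
  Y(R8) = 0.3448+0.000j S between n3,n5
  Y(C6) = 0.000+0.001330j S between n0,n5
  I3: injects 1.64 A into n4 (from n5)
Assemble and solve the 5×5 MNA system:
  V(n1)=142.0+103.1j  V(n2)=142.0+103.2j  V(n3)=-59.43-39.09j  V(n4)=141.9+103.2j  V(n5)=-61.63-36.75j

141.9+103.2j V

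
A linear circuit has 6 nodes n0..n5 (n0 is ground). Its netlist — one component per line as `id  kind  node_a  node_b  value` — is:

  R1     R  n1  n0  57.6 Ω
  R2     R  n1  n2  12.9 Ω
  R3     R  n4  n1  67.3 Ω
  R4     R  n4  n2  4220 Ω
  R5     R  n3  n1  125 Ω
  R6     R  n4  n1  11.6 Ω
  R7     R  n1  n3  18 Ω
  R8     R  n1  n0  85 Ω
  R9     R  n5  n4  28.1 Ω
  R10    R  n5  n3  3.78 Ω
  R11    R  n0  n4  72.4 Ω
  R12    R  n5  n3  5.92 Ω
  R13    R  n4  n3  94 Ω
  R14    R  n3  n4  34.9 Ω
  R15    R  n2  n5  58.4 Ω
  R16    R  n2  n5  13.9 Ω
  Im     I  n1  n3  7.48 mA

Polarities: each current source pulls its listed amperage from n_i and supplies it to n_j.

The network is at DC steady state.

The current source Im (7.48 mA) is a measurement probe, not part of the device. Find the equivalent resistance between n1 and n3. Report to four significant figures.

Apply KCL at each of the 5 non-ground nodes and solve the resulting linear system.
Node n1: branches {R1, R2, R3, R5, R6, R7, R8, Im} → V_1 = -0.006451
Node n2: branches {R2, R4, R15, R16} → V_2 = 0.01823
Node n3: branches {R5, R7, R10, R12, R13, R14, Im} → V_3 = 0.04629
Node n4: branches {R3, R4, R6, R9, R11, R13, R14} → V_4 = 0.01360
Node n5: branches {R9, R10, R12, R15, R16} → V_5 = 0.03973

R_eq = 7.051 Ω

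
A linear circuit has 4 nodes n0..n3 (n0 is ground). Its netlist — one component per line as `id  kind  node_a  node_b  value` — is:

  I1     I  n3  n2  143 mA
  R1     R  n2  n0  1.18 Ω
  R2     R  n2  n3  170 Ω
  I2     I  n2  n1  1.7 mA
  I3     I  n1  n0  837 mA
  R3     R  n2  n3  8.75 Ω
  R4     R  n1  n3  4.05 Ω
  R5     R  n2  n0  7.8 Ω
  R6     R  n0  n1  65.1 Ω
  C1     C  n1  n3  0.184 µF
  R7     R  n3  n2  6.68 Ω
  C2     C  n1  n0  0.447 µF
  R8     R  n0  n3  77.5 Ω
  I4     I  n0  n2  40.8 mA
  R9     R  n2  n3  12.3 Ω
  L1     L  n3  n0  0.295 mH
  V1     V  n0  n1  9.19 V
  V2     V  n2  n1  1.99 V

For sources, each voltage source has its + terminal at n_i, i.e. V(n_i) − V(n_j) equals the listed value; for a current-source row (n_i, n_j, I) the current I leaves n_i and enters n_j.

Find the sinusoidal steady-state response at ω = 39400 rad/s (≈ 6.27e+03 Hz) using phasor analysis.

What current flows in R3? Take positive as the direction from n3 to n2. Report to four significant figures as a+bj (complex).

-0.08458-0.1295j A

MNA unknowns: 3 node voltages V₁..V_3 plus 2 source currents (V1, V2)
I1: z[3]−=0.143, z[2]+=0.143
R1: Y=0.8475+0.000j on G[2,0]
R2: Y=0.005882+0.000j on G[2,3]
I2: z[2]−=0.0017, z[1]+=0.0017
I3: z[1]−=0.837, z[0]+=0.837
R3: Y=0.1143+0.000j on G[2,3]
R4: Y=0.2469+0.000j on G[1,3]
R5: Y=0.1282+0.000j on G[2,0]
R6: Y=0.01536+0.000j on G[0,1]
C1: Y=0.000+0.007250j on G[1,3]
R7: Y=0.1497+0.000j on G[3,2]
C2: Y=0.000+0.01761j on G[1,0]
R8: Y=0.01290+0.000j on G[0,3]
I4: z[0]−=0.0408, z[2]+=0.0408
R9: Y=0.08130+0.000j on G[2,3]
L1: Y=0.000-0.08604j on G[3,0]
V1: row V0−V1=9.19, i_V1 at 0,1
V2: row V2−V1=1.99, i_V2 at 2,1
solve → V1=-9.190+0.000j, V2=-7.200+0.000j, V3=-7.940-1.133j
aux → i_V1=-6.570+0.5067j, i_V2=6.947-0.3978j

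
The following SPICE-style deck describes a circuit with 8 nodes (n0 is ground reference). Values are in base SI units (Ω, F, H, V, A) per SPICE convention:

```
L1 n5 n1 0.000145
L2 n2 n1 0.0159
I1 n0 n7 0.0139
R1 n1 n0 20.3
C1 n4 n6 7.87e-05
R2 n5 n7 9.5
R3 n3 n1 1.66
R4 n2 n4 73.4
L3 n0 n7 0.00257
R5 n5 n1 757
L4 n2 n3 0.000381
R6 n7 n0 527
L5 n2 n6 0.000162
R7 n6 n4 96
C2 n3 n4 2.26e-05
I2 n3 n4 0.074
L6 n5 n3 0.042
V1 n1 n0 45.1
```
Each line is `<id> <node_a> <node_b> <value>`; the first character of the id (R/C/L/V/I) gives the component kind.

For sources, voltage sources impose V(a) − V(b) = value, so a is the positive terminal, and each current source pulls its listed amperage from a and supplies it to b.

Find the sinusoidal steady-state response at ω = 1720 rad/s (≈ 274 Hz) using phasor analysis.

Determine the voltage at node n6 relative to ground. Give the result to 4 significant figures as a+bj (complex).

45.08+0.06293j V

Element admittances at ω=1720 rad/s:
  Y(L1) = 0.000-4.010j S between n5,n1
  Y(L2) = 0.000-0.03657j S between n2,n1
  I1: injects 0.0139 A into n7 (from n0)
  Y(R1) = 0.04926+0.000j S between n1,n0
  Y(C1) = 0.000+0.1354j S between n4,n6
  Y(R2) = 0.1053+0.000j S between n5,n7
  Y(R3) = 0.6024+0.000j S between n3,n1
  Y(R4) = 0.01362+0.000j S between n2,n4
  Y(L3) = 0.000-0.2262j S between n0,n7
  Y(R5) = 0.001321+0.000j S between n5,n1
  Y(L4) = 0.000-1.526j S between n2,n3
  Y(R6) = 0.001898+0.000j S between n7,n0
  Y(L5) = 0.000-3.589j S between n2,n6
  Y(R7) = 0.01042+0.000j S between n6,n4
  Y(C2) = 0.000+0.03887j S between n3,n4
  I2: injects 0.074 A into n4 (from n3)
  Y(L6) = 0.000-0.01384j S between n5,n3
  V1: constraint V(n1)−V(n0) = 45.1
Assemble and solve the 8×8 MNA system:
  V(n1)=45.10+0.000j  V(n2)=45.08+0.04658j  V(n3)=45.08+0.008753j  V(n4)=45.13-0.3660j  V(n5)=44.63-0.9473j  V(n6)=45.08+0.06293j  V(n7)=8.419+16.84j
  i(V1)=-6.034+1.873j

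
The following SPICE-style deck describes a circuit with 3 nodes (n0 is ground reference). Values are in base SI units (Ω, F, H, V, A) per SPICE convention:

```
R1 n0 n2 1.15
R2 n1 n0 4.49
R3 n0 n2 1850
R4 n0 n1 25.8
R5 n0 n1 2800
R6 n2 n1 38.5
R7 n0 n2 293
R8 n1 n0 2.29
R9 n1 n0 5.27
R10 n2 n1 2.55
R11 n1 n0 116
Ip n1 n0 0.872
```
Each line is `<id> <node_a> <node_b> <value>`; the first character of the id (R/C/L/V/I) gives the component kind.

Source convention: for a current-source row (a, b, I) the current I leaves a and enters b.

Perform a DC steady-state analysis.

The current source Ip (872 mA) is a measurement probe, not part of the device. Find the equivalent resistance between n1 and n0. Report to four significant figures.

Element admittances at DC:
  Y(R1) = 0.8696 S between n0,n2
  Y(R2) = 0.2227 S between n1,n0
  Y(R3) = 0.0005405 S between n0,n2
  Y(R4) = 0.03876 S between n0,n1
  Y(R5) = 0.0003571 S between n0,n1
  Y(R6) = 0.02597 S between n2,n1
  Y(R7) = 0.003413 S between n0,n2
  Y(R8) = 0.4367 S between n1,n0
  Y(R9) = 0.1898 S between n1,n0
  Y(R10) = 0.3922 S between n2,n1
  Y(R11) = 0.008621 S between n1,n0
  Ip: injects 0.872 A into n0 (from n1)
Assemble and solve the 2×2 MNA system:
  V(n1)=-0.7392  V(n2)=-0.2393

R_eq = 0.8477 Ω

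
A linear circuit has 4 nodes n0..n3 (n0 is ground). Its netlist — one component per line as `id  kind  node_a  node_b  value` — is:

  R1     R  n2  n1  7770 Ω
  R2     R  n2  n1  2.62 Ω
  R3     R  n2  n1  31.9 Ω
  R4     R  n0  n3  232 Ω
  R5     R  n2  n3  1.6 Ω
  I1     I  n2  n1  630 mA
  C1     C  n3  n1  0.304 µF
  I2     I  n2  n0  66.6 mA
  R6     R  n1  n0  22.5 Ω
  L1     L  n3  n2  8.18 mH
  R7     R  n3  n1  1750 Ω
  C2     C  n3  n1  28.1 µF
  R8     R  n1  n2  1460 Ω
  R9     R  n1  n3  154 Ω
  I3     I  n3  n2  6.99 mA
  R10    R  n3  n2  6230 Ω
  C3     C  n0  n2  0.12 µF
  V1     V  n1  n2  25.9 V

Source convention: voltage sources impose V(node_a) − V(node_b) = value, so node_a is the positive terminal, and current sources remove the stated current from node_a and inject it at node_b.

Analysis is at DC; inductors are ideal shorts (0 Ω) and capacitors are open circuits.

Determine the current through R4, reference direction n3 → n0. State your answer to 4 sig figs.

MNA unknowns: 3 node voltages V₁..V_3 plus 2 source currents (L1, V1)
R1: Y=0.0001287 on G[2,1]
R2: Y=0.3817 on G[2,1]
R3: Y=0.03135 on G[2,1]
R4: Y=0.004310 on G[0,3]
R5: Y=0.6250 on G[2,3]
I1: z[2]−=0.63, z[1]+=0.63
C1: Y=0.000 on G[3,1]
I2: z[2]−=0.0666, z[0]+=0.0666
R6: Y=0.04444 on G[1,0]
L1: row V3−V2=0, i_L1 at 3,2
R7: Y=0.0005714 on G[3,1]
C2: Y=0.000 on G[3,1]
R8: Y=0.0006849 on G[1,2]
R9: Y=0.006494 on G[1,3]
I3: z[3]−=0.00699, z[2]+=0.00699
R10: Y=0.0001605 on G[3,2]
C3: Y=0.000 on G[0,2]
V1: row V1−V2=25.9, i_V1 at 1,2
solve → V1=0.9238, V2=-24.98, V3=-24.98
aux → i_L1=0.2836, i_V1=-10.31

-0.1077 A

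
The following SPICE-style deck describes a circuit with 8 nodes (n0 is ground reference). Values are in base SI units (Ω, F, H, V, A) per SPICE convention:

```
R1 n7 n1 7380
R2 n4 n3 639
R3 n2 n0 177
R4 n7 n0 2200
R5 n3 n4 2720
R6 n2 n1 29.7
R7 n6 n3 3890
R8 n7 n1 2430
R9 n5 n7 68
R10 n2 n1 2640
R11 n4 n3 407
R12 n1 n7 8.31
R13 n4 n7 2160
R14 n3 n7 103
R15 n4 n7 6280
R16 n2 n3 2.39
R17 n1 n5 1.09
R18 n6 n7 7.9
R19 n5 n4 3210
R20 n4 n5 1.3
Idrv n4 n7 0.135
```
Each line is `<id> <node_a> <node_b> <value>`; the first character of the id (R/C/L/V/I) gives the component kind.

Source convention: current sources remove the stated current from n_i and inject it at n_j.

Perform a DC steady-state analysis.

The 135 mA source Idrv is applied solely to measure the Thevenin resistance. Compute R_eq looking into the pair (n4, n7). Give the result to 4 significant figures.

Element admittances at DC:
  Y(R1) = 0.0001355 S between n7,n1
  Y(R2) = 0.001565 S between n4,n3
  Y(R3) = 0.005650 S between n2,n0
  Y(R4) = 0.0004545 S between n7,n0
  Y(R5) = 0.0003676 S between n3,n4
  Y(R6) = 0.03367 S between n2,n1
  Y(R7) = 0.0002571 S between n6,n3
  Y(R8) = 0.0004115 S between n7,n1
  Y(R9) = 0.01471 S between n5,n7
  Y(R10) = 0.0003788 S between n2,n1
  Y(R11) = 0.002457 S between n4,n3
  Y(R12) = 0.1203 S between n1,n7
  Y(R13) = 0.0004630 S between n4,n7
  Y(R14) = 0.009709 S between n3,n7
  Y(R15) = 0.0001592 S between n4,n7
  Y(R16) = 0.4184 S between n2,n3
  Y(R17) = 0.9174 S between n1,n5
  Y(R18) = 0.1266 S between n6,n7
  Y(R19) = 0.0003115 S between n5,n4
  Y(R20) = 0.7692 S between n4,n5
  Idrv: injects 0.135 A into n7 (from n4)
Assemble and solve the 7×7 MNA system:
  V(n1)=-0.2211  V(n2)=-0.05618  V(n3)=-0.04351  V(n4)=-0.5201  V(n5)=-0.3484  V(n6)=0.6967  V(n7)=0.6983

R_eq = 9.025 Ω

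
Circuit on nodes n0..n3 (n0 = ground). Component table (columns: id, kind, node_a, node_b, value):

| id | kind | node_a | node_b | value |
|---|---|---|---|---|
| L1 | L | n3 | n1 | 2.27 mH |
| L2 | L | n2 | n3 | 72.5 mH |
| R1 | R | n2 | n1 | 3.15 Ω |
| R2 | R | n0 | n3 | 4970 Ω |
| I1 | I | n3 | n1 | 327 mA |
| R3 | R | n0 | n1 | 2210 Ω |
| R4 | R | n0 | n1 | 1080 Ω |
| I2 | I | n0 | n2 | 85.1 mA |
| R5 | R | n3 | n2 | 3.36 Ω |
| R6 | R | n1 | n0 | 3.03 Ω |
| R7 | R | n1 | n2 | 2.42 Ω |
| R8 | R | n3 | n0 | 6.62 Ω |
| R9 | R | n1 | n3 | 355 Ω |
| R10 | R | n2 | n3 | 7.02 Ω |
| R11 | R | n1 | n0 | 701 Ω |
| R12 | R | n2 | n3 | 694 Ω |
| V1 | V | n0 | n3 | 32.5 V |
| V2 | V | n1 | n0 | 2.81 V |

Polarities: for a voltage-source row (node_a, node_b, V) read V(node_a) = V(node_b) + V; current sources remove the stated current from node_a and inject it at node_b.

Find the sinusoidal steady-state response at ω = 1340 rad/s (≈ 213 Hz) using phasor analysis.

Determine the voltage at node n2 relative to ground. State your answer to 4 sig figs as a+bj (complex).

Element admittances at ω=1340 rad/s:
  Y(L1) = 0.000-0.3288j S between n3,n1
  Y(L2) = 0.000-0.01029j S between n2,n3
  Y(R1) = 0.3175+0.000j S between n2,n1
  Y(R2) = 0.0002012+0.000j S between n0,n3
  I1: injects 0.327 A into n1 (from n3)
  Y(R3) = 0.0004525+0.000j S between n0,n1
  Y(R4) = 0.0009259+0.000j S between n0,n1
  I2: injects 0.0851 A into n2 (from n0)
  Y(R5) = 0.2976+0.000j S between n3,n2
  Y(R6) = 0.3300+0.000j S between n1,n0
  Y(R7) = 0.4132+0.000j S between n1,n2
  Y(R8) = 0.1511+0.000j S between n3,n0
  Y(R9) = 0.002817+0.000j S between n1,n3
  Y(R10) = 0.1425+0.000j S between n2,n3
  Y(R11) = 0.001427+0.000j S between n1,n0
  Y(R12) = 0.001441+0.000j S between n2,n3
  V1: constraint V(n0)−V(n3) = 32.5
  V2: constraint V(n1)−V(n0) = 2.81
Assemble and solve the 5×5 MNA system:
  V(n1)=2.810+0.000j  V(n2)=-10.42+0.1939j  V(n3)=-32.50+0.000j
  i(V1)=-14.44+11.75j  i(V2)=-10.37+11.75j

-10.42+0.1939j V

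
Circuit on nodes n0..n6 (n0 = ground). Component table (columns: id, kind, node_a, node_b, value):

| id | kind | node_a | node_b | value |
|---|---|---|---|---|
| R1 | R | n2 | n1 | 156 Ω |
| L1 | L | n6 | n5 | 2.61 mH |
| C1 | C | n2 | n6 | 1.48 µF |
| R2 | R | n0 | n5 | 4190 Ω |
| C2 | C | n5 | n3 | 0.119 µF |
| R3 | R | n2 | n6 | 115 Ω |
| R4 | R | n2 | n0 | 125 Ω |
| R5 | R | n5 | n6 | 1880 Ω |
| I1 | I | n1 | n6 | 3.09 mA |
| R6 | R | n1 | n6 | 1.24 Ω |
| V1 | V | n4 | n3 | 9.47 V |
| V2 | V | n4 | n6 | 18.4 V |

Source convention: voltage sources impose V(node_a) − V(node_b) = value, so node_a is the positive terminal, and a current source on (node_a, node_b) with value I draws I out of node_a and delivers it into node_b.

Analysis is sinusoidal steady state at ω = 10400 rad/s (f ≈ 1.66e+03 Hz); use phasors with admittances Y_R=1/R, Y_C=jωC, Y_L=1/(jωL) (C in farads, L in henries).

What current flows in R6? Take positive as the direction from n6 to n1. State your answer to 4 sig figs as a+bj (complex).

0.003085-2.034e-05j A

Apply KCL at each of the 6 non-ground nodes and solve the resulting linear system.
Node n1: branches {R1, I1, R6} → V_1 = 0.008151-0.003273j
Node n2: branches {R1, C1, R3, R4} → V_2 = 0.008900-9.956e-05j
Node n3: branches {C2, V1} → V_3 = 8.942-0.003298j
Node n4: branches {V1, V2} → V_4 = 18.41-0.003298j
Node n5: branches {L1, R2, C2, R5} → V_5 = -0.2983+0.003337j
Node n6: branches {L1, C1, R3, R5, I1, R6, V2} → V_6 = 0.01198-0.003298j
Source currents: i(V1)=8.212e-06+0.01144j, i(V2)=-8.212e-06-0.01144j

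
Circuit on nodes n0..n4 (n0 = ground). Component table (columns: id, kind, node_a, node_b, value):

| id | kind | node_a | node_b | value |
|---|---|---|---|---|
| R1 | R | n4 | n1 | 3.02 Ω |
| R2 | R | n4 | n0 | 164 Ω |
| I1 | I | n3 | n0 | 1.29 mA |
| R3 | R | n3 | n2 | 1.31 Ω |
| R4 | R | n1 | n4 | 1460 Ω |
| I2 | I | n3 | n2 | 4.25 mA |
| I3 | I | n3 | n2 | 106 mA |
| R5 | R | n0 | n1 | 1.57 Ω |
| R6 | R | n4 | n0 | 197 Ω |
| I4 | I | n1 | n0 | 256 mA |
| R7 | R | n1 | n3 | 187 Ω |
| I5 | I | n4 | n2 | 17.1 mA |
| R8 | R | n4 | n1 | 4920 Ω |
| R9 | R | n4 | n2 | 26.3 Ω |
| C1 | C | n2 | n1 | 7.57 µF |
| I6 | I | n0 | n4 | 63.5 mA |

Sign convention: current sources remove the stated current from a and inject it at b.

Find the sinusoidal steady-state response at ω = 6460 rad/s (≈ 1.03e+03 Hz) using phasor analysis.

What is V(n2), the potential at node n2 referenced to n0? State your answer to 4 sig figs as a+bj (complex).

-0.08618-0.2660j V

MNA unknowns: 4 node voltages V₁..V_4
R1: Y=0.3311+0.000j on G[4,1]
R2: Y=0.006098+0.000j on G[4,0]
I1: z[3]−=0.00129, z[0]+=0.00129
R3: Y=0.7634+0.000j on G[3,2]
R4: Y=0.0006849+0.000j on G[1,4]
I2: z[3]−=0.00425, z[2]+=0.00425
I3: z[3]−=0.106, z[2]+=0.106
R5: Y=0.6369+0.000j on G[0,1]
R6: Y=0.005076+0.000j on G[4,0]
I4: z[1]−=0.256, z[0]+=0.256
R7: Y=0.005348+0.000j on G[1,3]
I5: z[4]−=0.0171, z[2]+=0.0171
R8: Y=0.0002033+0.000j on G[4,1]
R9: Y=0.03802+0.000j on G[4,2]
C1: Y=0.000+0.04890j on G[2,1]
I6: z[0]−=0.0635, z[4]+=0.0635
solve → V1=-0.3016+0.0004585j, V2=-0.08618-0.2660j, V3=-0.2328-0.2642j, V4=-0.1496-0.02613j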